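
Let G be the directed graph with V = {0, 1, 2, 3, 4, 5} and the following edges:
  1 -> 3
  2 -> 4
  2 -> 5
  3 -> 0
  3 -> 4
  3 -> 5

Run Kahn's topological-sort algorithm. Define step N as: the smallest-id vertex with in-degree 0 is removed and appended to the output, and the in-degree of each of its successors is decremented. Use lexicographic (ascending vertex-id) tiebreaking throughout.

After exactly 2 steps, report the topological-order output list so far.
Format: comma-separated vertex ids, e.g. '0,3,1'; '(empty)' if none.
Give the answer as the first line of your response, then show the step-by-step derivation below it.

1,2

step 1: output 1; order=[1]; indeg=(1,0,0,0,2,2)
step 2: output 2; order=[1,2]; indeg=(1,0,0,0,1,1)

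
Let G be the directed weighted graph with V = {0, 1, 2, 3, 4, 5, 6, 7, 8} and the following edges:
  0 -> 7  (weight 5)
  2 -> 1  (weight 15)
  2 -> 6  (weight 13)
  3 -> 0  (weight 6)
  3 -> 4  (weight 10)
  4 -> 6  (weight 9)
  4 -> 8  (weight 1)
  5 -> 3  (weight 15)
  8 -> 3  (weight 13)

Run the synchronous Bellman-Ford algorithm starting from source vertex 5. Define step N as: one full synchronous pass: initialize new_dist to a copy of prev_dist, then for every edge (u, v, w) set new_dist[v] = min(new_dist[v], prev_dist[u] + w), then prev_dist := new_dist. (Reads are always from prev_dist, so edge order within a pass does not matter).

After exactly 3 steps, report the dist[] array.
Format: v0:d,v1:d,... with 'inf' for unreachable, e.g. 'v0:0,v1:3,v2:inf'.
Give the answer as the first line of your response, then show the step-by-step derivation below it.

v0:21,v1:inf,v2:inf,v3:15,v4:25,v5:0,v6:34,v7:26,v8:26

step 1: dist = v0:inf,v1:inf,v2:inf,v3:15,v4:inf,v5:0,v6:inf,v7:inf,v8:inf
step 2: dist = v0:21,v1:inf,v2:inf,v3:15,v4:25,v5:0,v6:inf,v7:inf,v8:inf
step 3: dist = v0:21,v1:inf,v2:inf,v3:15,v4:25,v5:0,v6:34,v7:26,v8:26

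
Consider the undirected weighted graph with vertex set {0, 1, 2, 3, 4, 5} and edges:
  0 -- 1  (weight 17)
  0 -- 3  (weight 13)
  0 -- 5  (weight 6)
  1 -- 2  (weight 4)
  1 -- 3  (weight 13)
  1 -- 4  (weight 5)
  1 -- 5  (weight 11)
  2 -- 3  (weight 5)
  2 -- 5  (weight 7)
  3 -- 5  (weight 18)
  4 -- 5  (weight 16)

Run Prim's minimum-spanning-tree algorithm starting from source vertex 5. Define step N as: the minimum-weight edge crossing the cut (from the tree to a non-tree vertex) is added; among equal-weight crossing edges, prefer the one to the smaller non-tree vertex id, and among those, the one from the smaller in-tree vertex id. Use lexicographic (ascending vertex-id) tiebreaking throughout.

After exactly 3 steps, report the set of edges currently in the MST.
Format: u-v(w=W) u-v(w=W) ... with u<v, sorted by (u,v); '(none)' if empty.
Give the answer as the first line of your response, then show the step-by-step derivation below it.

0-5(w=6) 1-2(w=4) 2-5(w=7)

step 1: add edge 0-5 (w=6); MST = {0-5(w=6)}
step 2: add edge 2-5 (w=7); MST = {0-5(w=6) 2-5(w=7)}
step 3: add edge 1-2 (w=4); MST = {0-5(w=6) 1-2(w=4) 2-5(w=7)}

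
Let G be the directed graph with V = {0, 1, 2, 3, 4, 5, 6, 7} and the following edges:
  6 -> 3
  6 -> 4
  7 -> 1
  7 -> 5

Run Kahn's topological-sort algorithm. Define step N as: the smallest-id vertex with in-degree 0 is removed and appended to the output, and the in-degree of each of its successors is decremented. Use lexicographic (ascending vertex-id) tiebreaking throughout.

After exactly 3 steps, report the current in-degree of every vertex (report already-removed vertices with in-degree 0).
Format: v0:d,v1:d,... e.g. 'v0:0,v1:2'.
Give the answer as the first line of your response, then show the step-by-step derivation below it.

v0:0,v1:1,v2:0,v3:0,v4:0,v5:1,v6:0,v7:0

step 1: output 0; order=[0]; indeg=(0,1,0,1,1,1,0,0)
step 2: output 2; order=[0,2]; indeg=(0,1,0,1,1,1,0,0)
step 3: output 6; order=[0,2,6]; indeg=(0,1,0,0,0,1,0,0)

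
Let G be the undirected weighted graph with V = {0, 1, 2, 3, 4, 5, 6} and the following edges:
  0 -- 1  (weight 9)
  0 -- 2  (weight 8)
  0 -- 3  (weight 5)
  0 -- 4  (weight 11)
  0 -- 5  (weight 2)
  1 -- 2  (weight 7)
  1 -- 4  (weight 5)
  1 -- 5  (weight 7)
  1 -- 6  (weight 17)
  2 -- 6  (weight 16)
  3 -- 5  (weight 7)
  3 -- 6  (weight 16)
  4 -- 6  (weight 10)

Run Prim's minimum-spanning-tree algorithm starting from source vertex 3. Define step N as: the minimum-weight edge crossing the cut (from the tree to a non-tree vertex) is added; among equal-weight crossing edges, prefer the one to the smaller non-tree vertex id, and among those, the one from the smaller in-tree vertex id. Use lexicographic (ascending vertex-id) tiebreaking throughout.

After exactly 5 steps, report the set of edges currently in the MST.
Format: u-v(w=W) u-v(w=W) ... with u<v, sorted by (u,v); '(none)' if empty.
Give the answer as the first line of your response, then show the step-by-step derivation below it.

0-3(w=5) 0-5(w=2) 1-2(w=7) 1-4(w=5) 1-5(w=7)

step 1: add edge 0-3 (w=5); MST = {0-3(w=5)}
step 2: add edge 0-5 (w=2); MST = {0-3(w=5) 0-5(w=2)}
step 3: add edge 1-5 (w=7); MST = {0-3(w=5) 0-5(w=2) 1-5(w=7)}
step 4: add edge 1-4 (w=5); MST = {0-3(w=5) 0-5(w=2) 1-4(w=5) 1-5(w=7)}
step 5: add edge 1-2 (w=7); MST = {0-3(w=5) 0-5(w=2) 1-2(w=7) 1-4(w=5) 1-5(w=7)}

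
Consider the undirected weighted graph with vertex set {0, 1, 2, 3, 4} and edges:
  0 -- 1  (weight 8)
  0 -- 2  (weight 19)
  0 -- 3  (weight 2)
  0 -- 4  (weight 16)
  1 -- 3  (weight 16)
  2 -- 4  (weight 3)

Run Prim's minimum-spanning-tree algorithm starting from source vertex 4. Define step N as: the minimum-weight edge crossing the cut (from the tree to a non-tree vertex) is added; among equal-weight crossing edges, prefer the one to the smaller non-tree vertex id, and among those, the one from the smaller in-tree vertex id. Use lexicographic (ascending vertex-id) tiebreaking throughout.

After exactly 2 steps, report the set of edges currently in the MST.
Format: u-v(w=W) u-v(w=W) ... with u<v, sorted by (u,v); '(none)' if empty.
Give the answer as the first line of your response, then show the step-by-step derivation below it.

0-4(w=16) 2-4(w=3)

step 1: add edge 2-4 (w=3); MST = {2-4(w=3)}
step 2: add edge 0-4 (w=16); MST = {0-4(w=16) 2-4(w=3)}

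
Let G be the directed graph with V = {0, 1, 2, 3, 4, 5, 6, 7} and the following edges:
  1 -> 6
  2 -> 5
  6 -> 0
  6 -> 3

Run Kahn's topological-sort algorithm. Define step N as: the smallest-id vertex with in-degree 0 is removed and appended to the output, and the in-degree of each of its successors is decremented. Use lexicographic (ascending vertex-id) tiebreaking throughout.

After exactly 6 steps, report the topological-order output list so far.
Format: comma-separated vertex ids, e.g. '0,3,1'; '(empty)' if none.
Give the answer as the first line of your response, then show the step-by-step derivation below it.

1,2,4,5,6,0

step 1: output 1; order=[1]; indeg=(1,0,0,1,0,1,0,0)
step 2: output 2; order=[1,2]; indeg=(1,0,0,1,0,0,0,0)
step 3: output 4; order=[1,2,4]; indeg=(1,0,0,1,0,0,0,0)
step 4: output 5; order=[1,2,4,5]; indeg=(1,0,0,1,0,0,0,0)
step 5: output 6; order=[1,2,4,5,6]; indeg=(0,0,0,0,0,0,0,0)
step 6: output 0; order=[1,2,4,5,6,0]; indeg=(0,0,0,0,0,0,0,0)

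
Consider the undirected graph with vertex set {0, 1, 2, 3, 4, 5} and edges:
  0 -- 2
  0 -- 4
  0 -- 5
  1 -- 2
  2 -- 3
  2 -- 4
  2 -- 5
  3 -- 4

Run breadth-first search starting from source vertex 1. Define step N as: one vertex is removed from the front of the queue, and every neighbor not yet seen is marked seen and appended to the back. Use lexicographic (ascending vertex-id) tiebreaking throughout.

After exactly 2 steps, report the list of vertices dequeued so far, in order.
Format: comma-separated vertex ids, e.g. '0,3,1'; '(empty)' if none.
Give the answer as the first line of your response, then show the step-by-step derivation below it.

1,2

step 1: dequeue 1; queue=[2]; order=1
step 2: dequeue 2; queue=[0,3,4,5]; order=1,2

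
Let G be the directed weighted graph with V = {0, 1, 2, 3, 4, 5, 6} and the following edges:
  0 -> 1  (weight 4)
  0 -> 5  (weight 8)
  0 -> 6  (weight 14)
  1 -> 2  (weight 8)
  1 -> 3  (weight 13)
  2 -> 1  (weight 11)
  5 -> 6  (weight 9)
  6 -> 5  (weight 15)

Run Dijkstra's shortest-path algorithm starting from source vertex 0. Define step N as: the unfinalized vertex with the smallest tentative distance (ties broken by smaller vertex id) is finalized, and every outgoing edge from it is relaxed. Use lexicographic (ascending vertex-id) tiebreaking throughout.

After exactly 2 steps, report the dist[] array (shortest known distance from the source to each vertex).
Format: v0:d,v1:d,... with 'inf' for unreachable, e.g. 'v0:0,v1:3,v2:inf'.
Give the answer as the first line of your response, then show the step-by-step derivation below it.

v0:0,v1:4,v2:12,v3:17,v4:inf,v5:8,v6:14

step 1: dist = v0:0,v1:4,v2:inf,v3:inf,v4:inf,v5:8,v6:14
step 2: dist = v0:0,v1:4,v2:12,v3:17,v4:inf,v5:8,v6:14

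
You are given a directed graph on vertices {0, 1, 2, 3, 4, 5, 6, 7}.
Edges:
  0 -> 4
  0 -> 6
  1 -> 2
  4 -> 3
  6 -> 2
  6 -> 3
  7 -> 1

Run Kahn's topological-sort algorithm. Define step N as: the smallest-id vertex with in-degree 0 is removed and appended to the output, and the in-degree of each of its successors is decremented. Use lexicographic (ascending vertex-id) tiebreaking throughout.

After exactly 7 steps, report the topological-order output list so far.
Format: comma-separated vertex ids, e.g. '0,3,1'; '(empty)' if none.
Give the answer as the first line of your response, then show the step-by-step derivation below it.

0,4,5,6,3,7,1

step 1: output 0; order=[0]; indeg=(0,1,2,2,0,0,0,0)
step 2: output 4; order=[0,4]; indeg=(0,1,2,1,0,0,0,0)
step 3: output 5; order=[0,4,5]; indeg=(0,1,2,1,0,0,0,0)
step 4: output 6; order=[0,4,5,6]; indeg=(0,1,1,0,0,0,0,0)
step 5: output 3; order=[0,4,5,6,3]; indeg=(0,1,1,0,0,0,0,0)
step 6: output 7; order=[0,4,5,6,3,7]; indeg=(0,0,1,0,0,0,0,0)
step 7: output 1; order=[0,4,5,6,3,7,1]; indeg=(0,0,0,0,0,0,0,0)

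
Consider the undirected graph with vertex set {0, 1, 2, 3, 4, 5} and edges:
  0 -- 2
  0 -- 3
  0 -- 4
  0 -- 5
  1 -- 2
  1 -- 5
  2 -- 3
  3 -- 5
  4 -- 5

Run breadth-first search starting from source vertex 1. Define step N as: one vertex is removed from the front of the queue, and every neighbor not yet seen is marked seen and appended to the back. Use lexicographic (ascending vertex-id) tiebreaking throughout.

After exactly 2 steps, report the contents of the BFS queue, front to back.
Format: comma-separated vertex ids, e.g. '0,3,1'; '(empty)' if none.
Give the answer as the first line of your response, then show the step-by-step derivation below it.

5,0,3

step 1: dequeue 1; queue=[2,5]; order=1
step 2: dequeue 2; queue=[5,0,3]; order=1,2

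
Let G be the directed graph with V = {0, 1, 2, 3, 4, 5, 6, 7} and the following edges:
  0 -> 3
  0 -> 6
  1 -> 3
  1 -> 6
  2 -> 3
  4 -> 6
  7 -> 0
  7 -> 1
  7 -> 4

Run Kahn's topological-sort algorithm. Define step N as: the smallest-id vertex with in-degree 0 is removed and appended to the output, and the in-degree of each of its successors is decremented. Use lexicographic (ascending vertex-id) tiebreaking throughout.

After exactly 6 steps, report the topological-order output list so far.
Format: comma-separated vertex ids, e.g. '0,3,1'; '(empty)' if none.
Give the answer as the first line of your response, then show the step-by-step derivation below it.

2,5,7,0,1,3

step 1: output 2; order=[2]; indeg=(1,1,0,2,1,0,3,0)
step 2: output 5; order=[2,5]; indeg=(1,1,0,2,1,0,3,0)
step 3: output 7; order=[2,5,7]; indeg=(0,0,0,2,0,0,3,0)
step 4: output 0; order=[2,5,7,0]; indeg=(0,0,0,1,0,0,2,0)
step 5: output 1; order=[2,5,7,0,1]; indeg=(0,0,0,0,0,0,1,0)
step 6: output 3; order=[2,5,7,0,1,3]; indeg=(0,0,0,0,0,0,1,0)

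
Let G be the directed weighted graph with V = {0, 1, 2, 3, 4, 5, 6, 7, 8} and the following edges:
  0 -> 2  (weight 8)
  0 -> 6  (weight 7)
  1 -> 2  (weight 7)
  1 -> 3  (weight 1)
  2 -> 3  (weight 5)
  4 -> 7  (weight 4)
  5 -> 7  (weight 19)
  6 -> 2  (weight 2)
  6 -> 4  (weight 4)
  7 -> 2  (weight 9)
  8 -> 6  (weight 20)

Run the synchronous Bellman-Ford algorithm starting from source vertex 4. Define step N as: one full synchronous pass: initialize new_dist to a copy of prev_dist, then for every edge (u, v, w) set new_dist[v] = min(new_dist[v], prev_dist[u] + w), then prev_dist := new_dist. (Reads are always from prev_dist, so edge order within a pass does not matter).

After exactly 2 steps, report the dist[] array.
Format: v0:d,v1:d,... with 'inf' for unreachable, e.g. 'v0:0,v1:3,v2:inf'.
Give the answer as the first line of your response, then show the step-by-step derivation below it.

v0:inf,v1:inf,v2:13,v3:inf,v4:0,v5:inf,v6:inf,v7:4,v8:inf

step 1: dist = v0:inf,v1:inf,v2:inf,v3:inf,v4:0,v5:inf,v6:inf,v7:4,v8:inf
step 2: dist = v0:inf,v1:inf,v2:13,v3:inf,v4:0,v5:inf,v6:inf,v7:4,v8:inf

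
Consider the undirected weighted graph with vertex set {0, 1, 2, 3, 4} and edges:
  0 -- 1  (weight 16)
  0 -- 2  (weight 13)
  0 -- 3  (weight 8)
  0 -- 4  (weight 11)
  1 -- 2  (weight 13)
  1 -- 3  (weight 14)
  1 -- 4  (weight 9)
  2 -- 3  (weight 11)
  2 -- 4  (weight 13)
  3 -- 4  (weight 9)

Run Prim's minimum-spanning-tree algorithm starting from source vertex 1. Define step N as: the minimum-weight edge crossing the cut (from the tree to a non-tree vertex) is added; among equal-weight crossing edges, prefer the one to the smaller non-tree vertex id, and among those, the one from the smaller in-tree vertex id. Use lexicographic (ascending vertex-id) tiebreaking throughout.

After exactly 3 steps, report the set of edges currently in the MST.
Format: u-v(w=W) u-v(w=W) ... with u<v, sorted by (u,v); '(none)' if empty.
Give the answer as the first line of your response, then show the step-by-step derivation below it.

0-3(w=8) 1-4(w=9) 3-4(w=9)

step 1: add edge 1-4 (w=9); MST = {1-4(w=9)}
step 2: add edge 3-4 (w=9); MST = {1-4(w=9) 3-4(w=9)}
step 3: add edge 0-3 (w=8); MST = {0-3(w=8) 1-4(w=9) 3-4(w=9)}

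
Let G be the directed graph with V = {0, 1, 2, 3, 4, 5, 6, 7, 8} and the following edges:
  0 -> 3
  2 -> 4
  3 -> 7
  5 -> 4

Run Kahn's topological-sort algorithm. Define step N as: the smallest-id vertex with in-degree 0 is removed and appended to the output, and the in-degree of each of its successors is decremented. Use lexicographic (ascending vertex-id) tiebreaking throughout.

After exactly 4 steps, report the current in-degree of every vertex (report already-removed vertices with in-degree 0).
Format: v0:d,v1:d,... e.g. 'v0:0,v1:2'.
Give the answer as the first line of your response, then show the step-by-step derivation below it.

v0:0,v1:0,v2:0,v3:0,v4:1,v5:0,v6:0,v7:0,v8:0

step 1: output 0; order=[0]; indeg=(0,0,0,0,2,0,0,1,0)
step 2: output 1; order=[0,1]; indeg=(0,0,0,0,2,0,0,1,0)
step 3: output 2; order=[0,1,2]; indeg=(0,0,0,0,1,0,0,1,0)
step 4: output 3; order=[0,1,2,3]; indeg=(0,0,0,0,1,0,0,0,0)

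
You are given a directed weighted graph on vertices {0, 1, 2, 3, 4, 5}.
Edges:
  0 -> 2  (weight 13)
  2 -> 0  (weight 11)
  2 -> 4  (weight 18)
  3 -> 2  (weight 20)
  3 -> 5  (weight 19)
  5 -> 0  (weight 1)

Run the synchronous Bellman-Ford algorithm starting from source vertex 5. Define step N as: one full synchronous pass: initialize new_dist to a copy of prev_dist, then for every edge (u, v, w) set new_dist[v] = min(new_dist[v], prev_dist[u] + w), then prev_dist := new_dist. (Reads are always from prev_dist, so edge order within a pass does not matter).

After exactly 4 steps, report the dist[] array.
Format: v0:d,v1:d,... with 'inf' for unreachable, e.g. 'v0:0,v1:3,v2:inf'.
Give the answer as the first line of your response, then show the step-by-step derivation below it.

v0:1,v1:inf,v2:14,v3:inf,v4:32,v5:0

step 1: dist = v0:1,v1:inf,v2:inf,v3:inf,v4:inf,v5:0
step 2: dist = v0:1,v1:inf,v2:14,v3:inf,v4:inf,v5:0
step 3: dist = v0:1,v1:inf,v2:14,v3:inf,v4:32,v5:0
step 4: dist = v0:1,v1:inf,v2:14,v3:inf,v4:32,v5:0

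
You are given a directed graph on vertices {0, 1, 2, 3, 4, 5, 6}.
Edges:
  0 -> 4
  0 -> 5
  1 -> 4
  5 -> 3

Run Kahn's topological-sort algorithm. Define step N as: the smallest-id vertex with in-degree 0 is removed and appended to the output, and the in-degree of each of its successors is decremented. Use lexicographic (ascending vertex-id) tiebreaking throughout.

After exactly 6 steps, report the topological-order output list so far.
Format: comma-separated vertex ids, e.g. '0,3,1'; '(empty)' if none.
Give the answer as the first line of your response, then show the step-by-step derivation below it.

0,1,2,4,5,3

step 1: output 0; order=[0]; indeg=(0,0,0,1,1,0,0)
step 2: output 1; order=[0,1]; indeg=(0,0,0,1,0,0,0)
step 3: output 2; order=[0,1,2]; indeg=(0,0,0,1,0,0,0)
step 4: output 4; order=[0,1,2,4]; indeg=(0,0,0,1,0,0,0)
step 5: output 5; order=[0,1,2,4,5]; indeg=(0,0,0,0,0,0,0)
step 6: output 3; order=[0,1,2,4,5,3]; indeg=(0,0,0,0,0,0,0)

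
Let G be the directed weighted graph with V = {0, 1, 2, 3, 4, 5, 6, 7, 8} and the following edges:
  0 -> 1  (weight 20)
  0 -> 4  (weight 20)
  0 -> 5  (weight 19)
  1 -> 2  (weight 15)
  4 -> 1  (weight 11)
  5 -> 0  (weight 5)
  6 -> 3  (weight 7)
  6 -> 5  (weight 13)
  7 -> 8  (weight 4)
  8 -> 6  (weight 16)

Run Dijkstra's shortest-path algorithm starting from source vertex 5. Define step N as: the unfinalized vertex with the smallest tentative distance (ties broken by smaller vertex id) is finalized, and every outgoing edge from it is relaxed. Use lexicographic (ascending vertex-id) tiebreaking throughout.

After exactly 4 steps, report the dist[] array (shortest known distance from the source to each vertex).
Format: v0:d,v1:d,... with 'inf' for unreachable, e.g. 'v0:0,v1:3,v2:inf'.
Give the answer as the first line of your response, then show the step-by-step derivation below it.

v0:5,v1:25,v2:40,v3:inf,v4:25,v5:0,v6:inf,v7:inf,v8:inf

step 1: dist = v0:5,v1:inf,v2:inf,v3:inf,v4:inf,v5:0,v6:inf,v7:inf,v8:inf
step 2: dist = v0:5,v1:25,v2:inf,v3:inf,v4:25,v5:0,v6:inf,v7:inf,v8:inf
step 3: dist = v0:5,v1:25,v2:40,v3:inf,v4:25,v5:0,v6:inf,v7:inf,v8:inf
step 4: dist = v0:5,v1:25,v2:40,v3:inf,v4:25,v5:0,v6:inf,v7:inf,v8:inf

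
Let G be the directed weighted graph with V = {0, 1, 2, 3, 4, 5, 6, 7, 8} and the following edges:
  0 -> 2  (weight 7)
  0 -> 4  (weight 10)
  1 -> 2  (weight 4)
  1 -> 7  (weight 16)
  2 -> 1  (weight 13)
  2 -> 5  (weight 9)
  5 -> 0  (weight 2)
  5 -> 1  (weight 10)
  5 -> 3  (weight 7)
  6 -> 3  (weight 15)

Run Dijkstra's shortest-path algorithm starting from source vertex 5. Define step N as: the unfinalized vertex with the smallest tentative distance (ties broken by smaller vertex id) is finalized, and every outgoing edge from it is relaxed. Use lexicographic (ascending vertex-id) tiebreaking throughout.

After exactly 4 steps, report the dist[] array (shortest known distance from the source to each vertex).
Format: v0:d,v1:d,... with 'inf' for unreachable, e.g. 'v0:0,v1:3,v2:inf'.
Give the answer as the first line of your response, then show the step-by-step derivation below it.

v0:2,v1:10,v2:9,v3:7,v4:12,v5:0,v6:inf,v7:inf,v8:inf

step 1: dist = v0:2,v1:10,v2:inf,v3:7,v4:inf,v5:0,v6:inf,v7:inf,v8:inf
step 2: dist = v0:2,v1:10,v2:9,v3:7,v4:12,v5:0,v6:inf,v7:inf,v8:inf
step 3: dist = v0:2,v1:10,v2:9,v3:7,v4:12,v5:0,v6:inf,v7:inf,v8:inf
step 4: dist = v0:2,v1:10,v2:9,v3:7,v4:12,v5:0,v6:inf,v7:inf,v8:inf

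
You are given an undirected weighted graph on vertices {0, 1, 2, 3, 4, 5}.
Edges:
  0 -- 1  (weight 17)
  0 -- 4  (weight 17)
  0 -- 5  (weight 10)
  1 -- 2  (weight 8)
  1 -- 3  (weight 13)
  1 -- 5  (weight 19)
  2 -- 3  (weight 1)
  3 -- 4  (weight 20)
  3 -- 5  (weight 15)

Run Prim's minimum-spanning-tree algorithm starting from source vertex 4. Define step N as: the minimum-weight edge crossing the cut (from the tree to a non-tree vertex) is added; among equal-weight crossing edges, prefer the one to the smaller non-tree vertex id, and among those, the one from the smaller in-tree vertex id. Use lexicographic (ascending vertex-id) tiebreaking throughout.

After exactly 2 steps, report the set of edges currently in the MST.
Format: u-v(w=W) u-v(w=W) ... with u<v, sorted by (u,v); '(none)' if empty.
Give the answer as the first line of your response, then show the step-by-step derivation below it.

0-4(w=17) 0-5(w=10)

step 1: add edge 0-4 (w=17); MST = {0-4(w=17)}
step 2: add edge 0-5 (w=10); MST = {0-4(w=17) 0-5(w=10)}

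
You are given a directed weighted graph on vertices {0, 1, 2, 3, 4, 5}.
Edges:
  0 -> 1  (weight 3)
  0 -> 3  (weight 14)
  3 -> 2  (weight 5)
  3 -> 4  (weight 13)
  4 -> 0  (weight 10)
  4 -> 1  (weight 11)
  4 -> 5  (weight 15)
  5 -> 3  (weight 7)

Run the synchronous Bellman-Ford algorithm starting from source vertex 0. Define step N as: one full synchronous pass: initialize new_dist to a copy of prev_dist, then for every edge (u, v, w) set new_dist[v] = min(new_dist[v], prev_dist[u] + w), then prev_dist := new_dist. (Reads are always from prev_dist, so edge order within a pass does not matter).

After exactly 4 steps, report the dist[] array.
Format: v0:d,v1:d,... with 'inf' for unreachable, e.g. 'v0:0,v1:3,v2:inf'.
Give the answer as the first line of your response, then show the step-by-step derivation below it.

v0:0,v1:3,v2:19,v3:14,v4:27,v5:42

step 1: dist = v0:0,v1:3,v2:inf,v3:14,v4:inf,v5:inf
step 2: dist = v0:0,v1:3,v2:19,v3:14,v4:27,v5:inf
step 3: dist = v0:0,v1:3,v2:19,v3:14,v4:27,v5:42
step 4: dist = v0:0,v1:3,v2:19,v3:14,v4:27,v5:42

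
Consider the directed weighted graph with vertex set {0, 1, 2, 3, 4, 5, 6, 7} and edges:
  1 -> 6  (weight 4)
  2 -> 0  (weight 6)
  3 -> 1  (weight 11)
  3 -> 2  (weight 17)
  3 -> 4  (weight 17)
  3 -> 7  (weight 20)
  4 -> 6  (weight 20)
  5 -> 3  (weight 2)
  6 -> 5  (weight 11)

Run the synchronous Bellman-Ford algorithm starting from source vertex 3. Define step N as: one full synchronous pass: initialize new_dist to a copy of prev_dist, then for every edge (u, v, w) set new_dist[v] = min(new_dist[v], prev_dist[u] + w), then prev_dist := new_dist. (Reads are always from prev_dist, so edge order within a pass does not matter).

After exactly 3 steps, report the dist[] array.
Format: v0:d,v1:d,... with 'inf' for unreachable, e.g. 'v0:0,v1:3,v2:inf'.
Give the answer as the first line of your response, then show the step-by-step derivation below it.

v0:23,v1:11,v2:17,v3:0,v4:17,v5:26,v6:15,v7:20

step 1: dist = v0:inf,v1:11,v2:17,v3:0,v4:17,v5:inf,v6:inf,v7:20
step 2: dist = v0:23,v1:11,v2:17,v3:0,v4:17,v5:inf,v6:15,v7:20
step 3: dist = v0:23,v1:11,v2:17,v3:0,v4:17,v5:26,v6:15,v7:20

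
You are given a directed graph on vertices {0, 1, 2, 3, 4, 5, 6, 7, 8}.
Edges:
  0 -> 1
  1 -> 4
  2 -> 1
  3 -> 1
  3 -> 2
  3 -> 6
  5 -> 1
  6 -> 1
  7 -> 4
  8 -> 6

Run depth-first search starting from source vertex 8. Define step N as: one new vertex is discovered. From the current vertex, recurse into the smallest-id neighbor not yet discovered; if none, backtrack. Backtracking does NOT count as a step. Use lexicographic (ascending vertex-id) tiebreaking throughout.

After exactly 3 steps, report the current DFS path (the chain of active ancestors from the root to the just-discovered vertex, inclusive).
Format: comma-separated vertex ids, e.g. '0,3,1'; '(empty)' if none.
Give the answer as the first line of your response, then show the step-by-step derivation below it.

8,6,1

step 1: discover 8; path=8; order=8
step 2: discover 6; path=8>6; order=8,6
step 3: discover 1; path=8>6>1; order=8,6,1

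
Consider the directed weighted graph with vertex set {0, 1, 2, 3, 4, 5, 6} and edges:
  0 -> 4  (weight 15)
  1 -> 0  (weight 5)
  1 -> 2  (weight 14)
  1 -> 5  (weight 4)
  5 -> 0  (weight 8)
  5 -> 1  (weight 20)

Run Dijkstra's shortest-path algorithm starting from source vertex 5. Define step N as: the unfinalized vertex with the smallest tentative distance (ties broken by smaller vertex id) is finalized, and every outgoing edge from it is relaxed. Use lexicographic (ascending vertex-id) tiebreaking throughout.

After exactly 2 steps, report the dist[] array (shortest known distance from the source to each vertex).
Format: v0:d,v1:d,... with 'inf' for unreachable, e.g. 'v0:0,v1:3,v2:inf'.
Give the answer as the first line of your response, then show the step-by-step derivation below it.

v0:8,v1:20,v2:inf,v3:inf,v4:23,v5:0,v6:inf

step 1: dist = v0:8,v1:20,v2:inf,v3:inf,v4:inf,v5:0,v6:inf
step 2: dist = v0:8,v1:20,v2:inf,v3:inf,v4:23,v5:0,v6:inf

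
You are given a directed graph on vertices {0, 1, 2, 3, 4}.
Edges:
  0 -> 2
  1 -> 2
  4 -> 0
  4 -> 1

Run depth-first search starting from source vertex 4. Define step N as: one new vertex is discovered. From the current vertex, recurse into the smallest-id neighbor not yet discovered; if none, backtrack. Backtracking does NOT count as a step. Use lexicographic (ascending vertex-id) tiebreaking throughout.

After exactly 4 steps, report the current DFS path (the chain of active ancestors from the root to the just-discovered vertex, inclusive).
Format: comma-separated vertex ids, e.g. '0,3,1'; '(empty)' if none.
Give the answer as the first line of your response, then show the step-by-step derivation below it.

4,1

step 1: discover 4; path=4; order=4
step 2: discover 0; path=4>0; order=4,0
step 3: discover 2; path=4>0>2; order=4,0,2
step 4: discover 1; path=4>1; order=4,0,2,1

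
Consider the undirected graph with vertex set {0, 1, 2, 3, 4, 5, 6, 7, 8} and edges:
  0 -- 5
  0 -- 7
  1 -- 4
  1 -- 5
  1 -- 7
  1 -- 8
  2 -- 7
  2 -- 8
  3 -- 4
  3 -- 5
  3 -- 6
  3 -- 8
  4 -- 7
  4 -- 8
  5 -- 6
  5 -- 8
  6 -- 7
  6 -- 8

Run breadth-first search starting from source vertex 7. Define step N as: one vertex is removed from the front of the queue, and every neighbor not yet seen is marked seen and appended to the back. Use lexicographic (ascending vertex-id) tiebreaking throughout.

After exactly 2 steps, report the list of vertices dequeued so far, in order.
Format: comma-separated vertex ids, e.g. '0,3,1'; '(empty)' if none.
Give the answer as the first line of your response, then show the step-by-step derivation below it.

7,0

step 1: dequeue 7; queue=[0,1,2,4,6]; order=7
step 2: dequeue 0; queue=[1,2,4,6,5]; order=7,0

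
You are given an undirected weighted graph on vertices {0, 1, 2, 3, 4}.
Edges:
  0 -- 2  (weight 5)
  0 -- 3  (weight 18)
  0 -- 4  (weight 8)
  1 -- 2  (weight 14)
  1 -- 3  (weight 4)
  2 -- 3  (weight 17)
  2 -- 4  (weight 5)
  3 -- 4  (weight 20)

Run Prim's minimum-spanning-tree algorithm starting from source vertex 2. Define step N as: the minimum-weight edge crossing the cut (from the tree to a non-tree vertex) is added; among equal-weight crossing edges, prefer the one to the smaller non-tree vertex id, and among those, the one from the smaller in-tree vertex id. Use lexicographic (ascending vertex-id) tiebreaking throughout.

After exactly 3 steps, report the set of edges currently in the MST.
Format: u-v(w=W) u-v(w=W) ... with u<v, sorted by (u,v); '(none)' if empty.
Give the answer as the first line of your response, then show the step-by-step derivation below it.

0-2(w=5) 1-2(w=14) 2-4(w=5)

step 1: add edge 0-2 (w=5); MST = {0-2(w=5)}
step 2: add edge 2-4 (w=5); MST = {0-2(w=5) 2-4(w=5)}
step 3: add edge 1-2 (w=14); MST = {0-2(w=5) 1-2(w=14) 2-4(w=5)}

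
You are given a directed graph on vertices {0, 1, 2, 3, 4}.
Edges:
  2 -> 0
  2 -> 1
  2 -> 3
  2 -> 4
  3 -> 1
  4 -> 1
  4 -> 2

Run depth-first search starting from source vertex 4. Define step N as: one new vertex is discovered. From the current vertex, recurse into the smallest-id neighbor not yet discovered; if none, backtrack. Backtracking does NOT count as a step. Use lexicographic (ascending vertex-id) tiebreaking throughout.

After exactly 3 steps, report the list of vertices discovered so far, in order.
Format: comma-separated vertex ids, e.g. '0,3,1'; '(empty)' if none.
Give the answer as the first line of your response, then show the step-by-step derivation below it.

4,1,2

step 1: discover 4; path=4; order=4
step 2: discover 1; path=4>1; order=4,1
step 3: discover 2; path=4>2; order=4,1,2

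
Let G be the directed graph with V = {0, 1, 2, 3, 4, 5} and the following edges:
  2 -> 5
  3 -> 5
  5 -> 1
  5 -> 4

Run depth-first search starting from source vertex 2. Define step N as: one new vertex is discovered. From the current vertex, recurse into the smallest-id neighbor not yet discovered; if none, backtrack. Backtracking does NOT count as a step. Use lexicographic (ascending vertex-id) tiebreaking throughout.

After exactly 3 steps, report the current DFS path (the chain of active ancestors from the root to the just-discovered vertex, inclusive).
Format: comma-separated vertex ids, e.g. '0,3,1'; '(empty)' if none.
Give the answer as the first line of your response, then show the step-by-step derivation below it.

2,5,1

step 1: discover 2; path=2; order=2
step 2: discover 5; path=2>5; order=2,5
step 3: discover 1; path=2>5>1; order=2,5,1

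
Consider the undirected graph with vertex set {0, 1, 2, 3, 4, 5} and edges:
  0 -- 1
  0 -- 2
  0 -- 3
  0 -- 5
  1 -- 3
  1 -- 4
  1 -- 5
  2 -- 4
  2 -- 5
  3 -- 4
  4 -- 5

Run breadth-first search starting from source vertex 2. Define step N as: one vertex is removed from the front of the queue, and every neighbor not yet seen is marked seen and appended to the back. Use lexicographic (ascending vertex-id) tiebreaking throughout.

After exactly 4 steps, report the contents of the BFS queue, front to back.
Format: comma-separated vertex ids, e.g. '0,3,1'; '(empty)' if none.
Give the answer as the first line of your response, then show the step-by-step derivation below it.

1,3

step 1: dequeue 2; queue=[0,4,5]; order=2
step 2: dequeue 0; queue=[4,5,1,3]; order=2,0
step 3: dequeue 4; queue=[5,1,3]; order=2,0,4
step 4: dequeue 5; queue=[1,3]; order=2,0,4,5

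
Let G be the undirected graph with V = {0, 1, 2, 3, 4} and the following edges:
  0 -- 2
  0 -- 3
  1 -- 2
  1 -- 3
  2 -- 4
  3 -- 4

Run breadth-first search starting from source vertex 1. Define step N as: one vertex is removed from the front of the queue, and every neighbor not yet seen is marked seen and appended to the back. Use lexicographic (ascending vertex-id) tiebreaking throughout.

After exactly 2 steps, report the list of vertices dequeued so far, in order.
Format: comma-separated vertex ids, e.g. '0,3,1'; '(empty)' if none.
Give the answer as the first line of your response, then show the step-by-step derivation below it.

1,2

step 1: dequeue 1; queue=[2,3]; order=1
step 2: dequeue 2; queue=[3,0,4]; order=1,2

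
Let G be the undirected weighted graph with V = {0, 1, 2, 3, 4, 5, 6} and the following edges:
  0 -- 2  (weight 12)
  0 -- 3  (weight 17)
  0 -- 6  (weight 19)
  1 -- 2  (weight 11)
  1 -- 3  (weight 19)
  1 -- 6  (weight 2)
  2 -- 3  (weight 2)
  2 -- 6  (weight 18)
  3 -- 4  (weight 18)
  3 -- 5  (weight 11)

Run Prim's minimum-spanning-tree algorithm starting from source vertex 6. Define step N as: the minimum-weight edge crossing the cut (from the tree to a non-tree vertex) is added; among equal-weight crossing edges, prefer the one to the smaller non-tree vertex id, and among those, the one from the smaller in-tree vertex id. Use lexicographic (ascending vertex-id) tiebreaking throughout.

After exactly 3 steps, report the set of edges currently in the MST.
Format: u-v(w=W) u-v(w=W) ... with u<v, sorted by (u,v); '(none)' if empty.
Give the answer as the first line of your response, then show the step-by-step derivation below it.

1-2(w=11) 1-6(w=2) 2-3(w=2)

step 1: add edge 1-6 (w=2); MST = {1-6(w=2)}
step 2: add edge 1-2 (w=11); MST = {1-2(w=11) 1-6(w=2)}
step 3: add edge 2-3 (w=2); MST = {1-2(w=11) 1-6(w=2) 2-3(w=2)}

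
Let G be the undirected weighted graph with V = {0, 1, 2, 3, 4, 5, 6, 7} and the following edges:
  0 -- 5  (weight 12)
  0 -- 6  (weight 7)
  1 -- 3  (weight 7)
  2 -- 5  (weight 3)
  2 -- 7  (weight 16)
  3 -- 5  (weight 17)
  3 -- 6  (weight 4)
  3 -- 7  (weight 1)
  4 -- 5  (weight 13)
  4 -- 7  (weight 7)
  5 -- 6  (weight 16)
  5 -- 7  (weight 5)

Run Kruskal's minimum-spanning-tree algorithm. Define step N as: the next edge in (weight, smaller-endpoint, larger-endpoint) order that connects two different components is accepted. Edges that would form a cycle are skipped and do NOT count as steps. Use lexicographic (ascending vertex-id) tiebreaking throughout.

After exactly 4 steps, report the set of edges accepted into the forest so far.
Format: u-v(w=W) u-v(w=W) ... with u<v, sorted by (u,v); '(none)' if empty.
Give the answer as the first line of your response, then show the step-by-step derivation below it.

2-5(w=3) 3-6(w=4) 3-7(w=1) 5-7(w=5)

step 1: add edge 3-7 (w=1); MST = {3-7(w=1)}
step 2: add edge 2-5 (w=3); MST = {2-5(w=3) 3-7(w=1)}
step 3: add edge 3-6 (w=4); MST = {2-5(w=3) 3-6(w=4) 3-7(w=1)}
step 4: add edge 5-7 (w=5); MST = {2-5(w=3) 3-6(w=4) 3-7(w=1) 5-7(w=5)}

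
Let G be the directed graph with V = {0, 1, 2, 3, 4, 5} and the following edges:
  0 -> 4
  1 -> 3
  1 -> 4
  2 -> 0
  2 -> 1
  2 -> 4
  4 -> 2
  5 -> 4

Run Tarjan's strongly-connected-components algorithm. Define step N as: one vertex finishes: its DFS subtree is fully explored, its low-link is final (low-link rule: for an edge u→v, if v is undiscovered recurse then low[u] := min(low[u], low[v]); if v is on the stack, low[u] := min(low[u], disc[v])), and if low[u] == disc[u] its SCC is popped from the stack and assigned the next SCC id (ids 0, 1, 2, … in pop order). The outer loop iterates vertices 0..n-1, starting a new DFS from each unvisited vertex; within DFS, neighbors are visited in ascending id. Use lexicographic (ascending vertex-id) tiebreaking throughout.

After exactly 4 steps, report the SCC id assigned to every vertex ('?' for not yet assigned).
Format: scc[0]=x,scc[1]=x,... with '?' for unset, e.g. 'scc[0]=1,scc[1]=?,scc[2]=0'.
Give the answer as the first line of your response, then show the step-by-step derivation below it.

scc[0]=?,scc[1]=?,scc[2]=?,scc[3]=0,scc[4]=?,scc[5]=?

step 1: low=(low[0]=0,low[1]=3,low[2]=0,low[3]=4,low[4]=1,low[5]=?); scc=(scc[0]=?,scc[1]=?,scc[2]=?,scc[3]=0,scc[4]=?,scc[5]=?)
step 2: low=(low[0]=0,low[1]=1,low[2]=0,low[3]=4,low[4]=1,low[5]=?); scc=(scc[0]=?,scc[1]=?,scc[2]=?,scc[3]=0,scc[4]=?,scc[5]=?)
step 3: low=(low[0]=0,low[1]=1,low[2]=0,low[3]=4,low[4]=1,low[5]=?); scc=(scc[0]=?,scc[1]=?,scc[2]=?,scc[3]=0,scc[4]=?,scc[5]=?)
step 4: low=(low[0]=0,low[1]=1,low[2]=0,low[3]=4,low[4]=0,low[5]=?); scc=(scc[0]=?,scc[1]=?,scc[2]=?,scc[3]=0,scc[4]=?,scc[5]=?)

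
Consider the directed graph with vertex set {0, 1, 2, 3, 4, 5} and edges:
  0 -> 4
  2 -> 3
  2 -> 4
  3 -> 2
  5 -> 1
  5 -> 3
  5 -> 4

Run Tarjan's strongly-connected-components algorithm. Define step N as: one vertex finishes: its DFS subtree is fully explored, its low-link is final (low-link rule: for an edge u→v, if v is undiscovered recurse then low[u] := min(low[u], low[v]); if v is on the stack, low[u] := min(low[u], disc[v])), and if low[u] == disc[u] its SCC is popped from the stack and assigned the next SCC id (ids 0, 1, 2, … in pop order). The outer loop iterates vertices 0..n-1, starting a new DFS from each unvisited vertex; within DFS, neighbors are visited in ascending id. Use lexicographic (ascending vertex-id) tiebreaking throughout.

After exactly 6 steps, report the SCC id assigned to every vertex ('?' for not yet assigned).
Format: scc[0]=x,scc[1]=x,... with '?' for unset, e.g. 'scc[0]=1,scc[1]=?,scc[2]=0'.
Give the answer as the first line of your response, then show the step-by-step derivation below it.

scc[0]=1,scc[1]=2,scc[2]=3,scc[3]=3,scc[4]=0,scc[5]=4

step 1: low=(low[0]=0,low[1]=?,low[2]=?,low[3]=?,low[4]=1,low[5]=?); scc=(scc[0]=?,scc[1]=?,scc[2]=?,scc[3]=?,scc[4]=0,scc[5]=?)
step 2: low=(low[0]=0,low[1]=?,low[2]=?,low[3]=?,low[4]=1,low[5]=?); scc=(scc[0]=1,scc[1]=?,scc[2]=?,scc[3]=?,scc[4]=0,scc[5]=?)
step 3: low=(low[0]=0,low[1]=2,low[2]=?,low[3]=?,low[4]=1,low[5]=?); scc=(scc[0]=1,scc[1]=2,scc[2]=?,scc[3]=?,scc[4]=0,scc[5]=?)
step 4: low=(low[0]=0,low[1]=2,low[2]=3,low[3]=3,low[4]=1,low[5]=?); scc=(scc[0]=1,scc[1]=2,scc[2]=?,scc[3]=?,scc[4]=0,scc[5]=?)
step 5: low=(low[0]=0,low[1]=2,low[2]=3,low[3]=3,low[4]=1,low[5]=?); scc=(scc[0]=1,scc[1]=2,scc[2]=3,scc[3]=3,scc[4]=0,scc[5]=?)
step 6: low=(low[0]=0,low[1]=2,low[2]=3,low[3]=3,low[4]=1,low[5]=5); scc=(scc[0]=1,scc[1]=2,scc[2]=3,scc[3]=3,scc[4]=0,scc[5]=4)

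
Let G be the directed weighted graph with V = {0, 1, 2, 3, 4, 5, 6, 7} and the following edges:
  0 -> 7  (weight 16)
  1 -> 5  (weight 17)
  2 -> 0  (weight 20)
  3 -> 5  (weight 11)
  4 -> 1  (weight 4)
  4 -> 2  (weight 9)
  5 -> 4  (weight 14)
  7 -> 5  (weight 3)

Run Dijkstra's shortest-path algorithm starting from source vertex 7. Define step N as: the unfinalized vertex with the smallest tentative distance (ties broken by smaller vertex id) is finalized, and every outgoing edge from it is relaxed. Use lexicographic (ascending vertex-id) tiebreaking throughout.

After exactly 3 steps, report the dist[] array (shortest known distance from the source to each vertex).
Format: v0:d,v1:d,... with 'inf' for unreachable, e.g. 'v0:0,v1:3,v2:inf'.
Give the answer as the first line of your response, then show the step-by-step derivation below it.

v0:inf,v1:21,v2:26,v3:inf,v4:17,v5:3,v6:inf,v7:0

step 1: dist = v0:inf,v1:inf,v2:inf,v3:inf,v4:inf,v5:3,v6:inf,v7:0
step 2: dist = v0:inf,v1:inf,v2:inf,v3:inf,v4:17,v5:3,v6:inf,v7:0
step 3: dist = v0:inf,v1:21,v2:26,v3:inf,v4:17,v5:3,v6:inf,v7:0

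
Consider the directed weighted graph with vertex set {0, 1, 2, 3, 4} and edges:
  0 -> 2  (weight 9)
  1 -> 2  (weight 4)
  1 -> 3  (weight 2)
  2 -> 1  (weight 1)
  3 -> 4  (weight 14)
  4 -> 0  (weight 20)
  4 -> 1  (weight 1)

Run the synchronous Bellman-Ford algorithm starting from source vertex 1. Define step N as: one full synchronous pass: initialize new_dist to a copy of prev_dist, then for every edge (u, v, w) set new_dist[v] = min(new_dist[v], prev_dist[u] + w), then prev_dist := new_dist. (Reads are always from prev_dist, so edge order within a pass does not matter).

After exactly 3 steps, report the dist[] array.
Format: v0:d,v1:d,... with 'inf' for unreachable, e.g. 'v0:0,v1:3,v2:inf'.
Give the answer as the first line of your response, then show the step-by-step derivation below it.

v0:36,v1:0,v2:4,v3:2,v4:16

step 1: dist = v0:inf,v1:0,v2:4,v3:2,v4:inf
step 2: dist = v0:inf,v1:0,v2:4,v3:2,v4:16
step 3: dist = v0:36,v1:0,v2:4,v3:2,v4:16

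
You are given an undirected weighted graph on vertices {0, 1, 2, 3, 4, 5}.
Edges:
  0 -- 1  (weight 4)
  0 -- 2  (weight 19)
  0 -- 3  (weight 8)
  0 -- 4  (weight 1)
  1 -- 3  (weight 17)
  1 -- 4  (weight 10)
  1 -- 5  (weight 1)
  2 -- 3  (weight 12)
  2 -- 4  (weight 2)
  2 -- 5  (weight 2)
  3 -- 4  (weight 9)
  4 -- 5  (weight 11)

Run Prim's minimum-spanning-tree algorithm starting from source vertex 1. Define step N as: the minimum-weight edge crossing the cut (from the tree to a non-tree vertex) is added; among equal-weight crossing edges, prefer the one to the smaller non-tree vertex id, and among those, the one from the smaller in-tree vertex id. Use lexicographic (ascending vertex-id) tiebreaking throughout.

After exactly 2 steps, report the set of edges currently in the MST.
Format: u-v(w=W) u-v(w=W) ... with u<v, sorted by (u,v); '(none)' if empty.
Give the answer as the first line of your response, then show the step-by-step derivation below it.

1-5(w=1) 2-5(w=2)

step 1: add edge 1-5 (w=1); MST = {1-5(w=1)}
step 2: add edge 2-5 (w=2); MST = {1-5(w=1) 2-5(w=2)}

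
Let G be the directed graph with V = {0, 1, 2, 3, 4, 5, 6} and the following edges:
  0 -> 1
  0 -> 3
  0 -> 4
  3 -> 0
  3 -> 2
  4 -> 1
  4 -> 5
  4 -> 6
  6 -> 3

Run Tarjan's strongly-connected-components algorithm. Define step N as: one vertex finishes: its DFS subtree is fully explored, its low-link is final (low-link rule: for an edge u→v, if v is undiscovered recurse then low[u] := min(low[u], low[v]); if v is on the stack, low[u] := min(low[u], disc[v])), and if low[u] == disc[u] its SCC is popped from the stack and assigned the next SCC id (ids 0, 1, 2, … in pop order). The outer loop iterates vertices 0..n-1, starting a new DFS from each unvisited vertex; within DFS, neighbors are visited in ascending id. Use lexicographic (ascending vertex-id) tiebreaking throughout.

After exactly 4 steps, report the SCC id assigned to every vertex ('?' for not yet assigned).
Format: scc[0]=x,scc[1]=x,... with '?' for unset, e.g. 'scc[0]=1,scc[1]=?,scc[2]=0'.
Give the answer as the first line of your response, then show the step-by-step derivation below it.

scc[0]=?,scc[1]=0,scc[2]=1,scc[3]=?,scc[4]=?,scc[5]=2,scc[6]=?

step 1: low=(low[0]=0,low[1]=1,low[2]=?,low[3]=?,low[4]=?,low[5]=?,low[6]=?); scc=(scc[0]=?,scc[1]=0,scc[2]=?,scc[3]=?,scc[4]=?,scc[5]=?,scc[6]=?)
step 2: low=(low[0]=0,low[1]=1,low[2]=3,low[3]=0,low[4]=?,low[5]=?,low[6]=?); scc=(scc[0]=?,scc[1]=0,scc[2]=1,scc[3]=?,scc[4]=?,scc[5]=?,scc[6]=?)
step 3: low=(low[0]=0,low[1]=1,low[2]=3,low[3]=0,low[4]=?,low[5]=?,low[6]=?); scc=(scc[0]=?,scc[1]=0,scc[2]=1,scc[3]=?,scc[4]=?,scc[5]=?,scc[6]=?)
step 4: low=(low[0]=0,low[1]=1,low[2]=3,low[3]=0,low[4]=4,low[5]=5,low[6]=?); scc=(scc[0]=?,scc[1]=0,scc[2]=1,scc[3]=?,scc[4]=?,scc[5]=2,scc[6]=?)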